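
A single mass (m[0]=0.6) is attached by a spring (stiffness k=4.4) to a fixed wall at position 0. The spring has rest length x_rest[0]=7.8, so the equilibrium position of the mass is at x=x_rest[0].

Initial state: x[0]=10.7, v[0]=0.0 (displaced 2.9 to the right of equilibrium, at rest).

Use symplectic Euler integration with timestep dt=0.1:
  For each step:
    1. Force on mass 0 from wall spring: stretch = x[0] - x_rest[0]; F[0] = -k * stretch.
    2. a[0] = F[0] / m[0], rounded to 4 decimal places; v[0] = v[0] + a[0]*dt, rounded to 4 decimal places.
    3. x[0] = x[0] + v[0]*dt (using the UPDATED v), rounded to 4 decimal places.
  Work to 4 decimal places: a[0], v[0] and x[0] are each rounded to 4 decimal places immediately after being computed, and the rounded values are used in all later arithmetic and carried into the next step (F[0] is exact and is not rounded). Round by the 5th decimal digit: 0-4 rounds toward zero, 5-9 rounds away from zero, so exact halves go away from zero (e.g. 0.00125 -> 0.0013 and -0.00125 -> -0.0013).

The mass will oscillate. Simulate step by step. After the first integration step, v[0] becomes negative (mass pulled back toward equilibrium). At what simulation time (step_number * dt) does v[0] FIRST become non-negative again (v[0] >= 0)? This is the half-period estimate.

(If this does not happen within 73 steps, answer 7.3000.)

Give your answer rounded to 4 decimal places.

Answer: 1.2000

Derivation:
Step 0: x=[10.7000] v=[0.0000]
Step 1: x=[10.4873] v=[-2.1267]
Step 2: x=[10.0776] v=[-4.0974]
Step 3: x=[9.5008] v=[-5.7676]
Step 4: x=[8.7993] v=[-7.0149]
Step 5: x=[8.0245] v=[-7.7477]
Step 6: x=[7.2333] v=[-7.9123]
Step 7: x=[6.4836] v=[-7.4967]
Step 8: x=[5.8305] v=[-6.5313]
Step 9: x=[5.3218] v=[-5.0870]
Step 10: x=[4.9948] v=[-3.2697]
Step 11: x=[4.8735] v=[-1.2126]
Step 12: x=[4.9669] v=[0.9335]
First v>=0 after going negative at step 12, time=1.2000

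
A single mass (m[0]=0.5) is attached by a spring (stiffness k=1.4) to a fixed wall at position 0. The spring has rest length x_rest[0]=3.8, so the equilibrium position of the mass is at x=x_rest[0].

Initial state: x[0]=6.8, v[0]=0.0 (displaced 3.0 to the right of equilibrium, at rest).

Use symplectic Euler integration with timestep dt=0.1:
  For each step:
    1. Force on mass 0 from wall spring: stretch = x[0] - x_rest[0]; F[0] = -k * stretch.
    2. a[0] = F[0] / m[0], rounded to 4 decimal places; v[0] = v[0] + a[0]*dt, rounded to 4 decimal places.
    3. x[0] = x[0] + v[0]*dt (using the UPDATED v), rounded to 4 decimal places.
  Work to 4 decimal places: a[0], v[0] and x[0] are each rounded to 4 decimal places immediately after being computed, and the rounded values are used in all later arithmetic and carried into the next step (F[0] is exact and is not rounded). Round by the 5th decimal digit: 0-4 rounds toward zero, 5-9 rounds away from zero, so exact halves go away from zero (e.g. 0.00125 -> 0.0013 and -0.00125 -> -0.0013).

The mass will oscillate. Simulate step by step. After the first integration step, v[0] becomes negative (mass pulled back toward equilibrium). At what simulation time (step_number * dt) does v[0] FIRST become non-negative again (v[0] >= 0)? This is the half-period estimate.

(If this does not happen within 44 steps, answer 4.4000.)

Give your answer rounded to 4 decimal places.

Answer: 1.9000

Derivation:
Step 0: x=[6.8000] v=[0.0000]
Step 1: x=[6.7160] v=[-0.8400]
Step 2: x=[6.5504] v=[-1.6565]
Step 3: x=[6.3077] v=[-2.4266]
Step 4: x=[5.9948] v=[-3.1288]
Step 5: x=[5.6205] v=[-3.7433]
Step 6: x=[5.1952] v=[-4.2530]
Step 7: x=[4.7308] v=[-4.6437]
Step 8: x=[4.2404] v=[-4.9043]
Step 9: x=[3.7376] v=[-5.0276]
Step 10: x=[3.2366] v=[-5.0101]
Step 11: x=[2.7514] v=[-4.8524]
Step 12: x=[2.2955] v=[-4.5588]
Step 13: x=[1.8818] v=[-4.1375]
Step 14: x=[1.5218] v=[-3.6004]
Step 15: x=[1.2256] v=[-2.9625]
Step 16: x=[1.0014] v=[-2.2417]
Step 17: x=[0.8556] v=[-1.4581]
Step 18: x=[0.7922] v=[-0.6337]
Step 19: x=[0.8131] v=[0.2085]
First v>=0 after going negative at step 19, time=1.9000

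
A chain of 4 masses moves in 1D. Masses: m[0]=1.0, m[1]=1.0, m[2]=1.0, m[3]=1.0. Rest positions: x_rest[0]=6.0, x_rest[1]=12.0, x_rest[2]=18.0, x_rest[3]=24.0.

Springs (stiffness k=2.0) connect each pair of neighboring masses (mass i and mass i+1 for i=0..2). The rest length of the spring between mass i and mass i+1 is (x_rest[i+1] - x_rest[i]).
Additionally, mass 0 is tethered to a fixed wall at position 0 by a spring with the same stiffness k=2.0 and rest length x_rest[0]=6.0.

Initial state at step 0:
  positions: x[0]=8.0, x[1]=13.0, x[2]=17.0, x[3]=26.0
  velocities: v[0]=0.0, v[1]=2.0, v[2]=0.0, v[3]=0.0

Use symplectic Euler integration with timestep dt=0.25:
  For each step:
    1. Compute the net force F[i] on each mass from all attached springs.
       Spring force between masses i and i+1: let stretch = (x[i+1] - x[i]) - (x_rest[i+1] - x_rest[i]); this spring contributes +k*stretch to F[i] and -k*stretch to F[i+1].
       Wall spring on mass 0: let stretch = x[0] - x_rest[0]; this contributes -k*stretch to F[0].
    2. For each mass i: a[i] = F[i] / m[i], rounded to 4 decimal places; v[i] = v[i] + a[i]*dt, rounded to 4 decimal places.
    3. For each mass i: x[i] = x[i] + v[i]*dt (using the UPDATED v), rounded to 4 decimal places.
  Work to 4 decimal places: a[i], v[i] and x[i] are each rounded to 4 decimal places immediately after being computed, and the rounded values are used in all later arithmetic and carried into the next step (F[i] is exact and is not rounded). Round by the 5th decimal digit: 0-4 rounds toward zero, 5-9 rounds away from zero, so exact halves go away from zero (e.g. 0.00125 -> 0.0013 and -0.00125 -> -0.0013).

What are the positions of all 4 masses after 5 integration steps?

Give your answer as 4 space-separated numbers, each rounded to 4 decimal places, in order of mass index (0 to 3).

Step 0: x=[8.0000 13.0000 17.0000 26.0000] v=[0.0000 2.0000 0.0000 0.0000]
Step 1: x=[7.6250 13.3750 17.6250 25.6250] v=[-1.5000 1.5000 2.5000 -1.5000]
Step 2: x=[7.0156 13.5625 18.7188 25.0000] v=[-2.4375 0.7500 4.3750 -2.5000]
Step 3: x=[6.3476 13.5762 19.9532 24.3399] v=[-2.6719 0.0547 4.9375 -2.6406]
Step 4: x=[5.7898 13.4834 20.9388 23.8814] v=[-2.2314 -0.3711 3.9424 -1.8340]
Step 5: x=[5.4699 13.3609 21.3603 23.8051] v=[-1.2795 -0.4902 1.6860 -0.3053]

Answer: 5.4699 13.3609 21.3603 23.8051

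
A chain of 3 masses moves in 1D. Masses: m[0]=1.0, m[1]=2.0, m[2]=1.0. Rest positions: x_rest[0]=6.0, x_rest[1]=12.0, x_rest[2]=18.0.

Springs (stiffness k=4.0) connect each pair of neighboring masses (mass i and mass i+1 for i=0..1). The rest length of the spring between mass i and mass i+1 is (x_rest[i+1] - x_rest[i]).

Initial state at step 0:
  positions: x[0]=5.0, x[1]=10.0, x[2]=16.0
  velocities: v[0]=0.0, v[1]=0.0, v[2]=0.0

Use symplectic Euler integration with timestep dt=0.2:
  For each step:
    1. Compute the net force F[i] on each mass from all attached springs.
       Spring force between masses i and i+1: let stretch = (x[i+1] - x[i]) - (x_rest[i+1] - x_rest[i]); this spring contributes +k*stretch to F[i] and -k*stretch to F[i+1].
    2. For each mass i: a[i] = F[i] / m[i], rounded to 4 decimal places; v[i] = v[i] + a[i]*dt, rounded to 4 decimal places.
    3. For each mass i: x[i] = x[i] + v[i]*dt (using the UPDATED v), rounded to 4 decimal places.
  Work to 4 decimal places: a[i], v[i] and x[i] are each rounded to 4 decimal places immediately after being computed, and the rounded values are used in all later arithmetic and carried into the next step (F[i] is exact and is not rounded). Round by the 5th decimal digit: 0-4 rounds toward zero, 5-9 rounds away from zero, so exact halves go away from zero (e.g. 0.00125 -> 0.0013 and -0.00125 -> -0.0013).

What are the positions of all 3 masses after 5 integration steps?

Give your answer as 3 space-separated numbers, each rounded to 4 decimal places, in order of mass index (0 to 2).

Answer: 3.6829 10.5106 16.2958

Derivation:
Step 0: x=[5.0000 10.0000 16.0000] v=[0.0000 0.0000 0.0000]
Step 1: x=[4.8400 10.0800 16.0000] v=[-0.8000 0.4000 0.0000]
Step 2: x=[4.5584 10.2144 16.0128] v=[-1.4080 0.6720 0.0640]
Step 3: x=[4.2218 10.3602 16.0579] v=[-1.6832 0.7290 0.2253]
Step 4: x=[3.9073 10.4707 16.1513] v=[-1.5725 0.5527 0.4671]
Step 5: x=[3.6829 10.5106 16.2958] v=[-1.1218 0.1996 0.7226]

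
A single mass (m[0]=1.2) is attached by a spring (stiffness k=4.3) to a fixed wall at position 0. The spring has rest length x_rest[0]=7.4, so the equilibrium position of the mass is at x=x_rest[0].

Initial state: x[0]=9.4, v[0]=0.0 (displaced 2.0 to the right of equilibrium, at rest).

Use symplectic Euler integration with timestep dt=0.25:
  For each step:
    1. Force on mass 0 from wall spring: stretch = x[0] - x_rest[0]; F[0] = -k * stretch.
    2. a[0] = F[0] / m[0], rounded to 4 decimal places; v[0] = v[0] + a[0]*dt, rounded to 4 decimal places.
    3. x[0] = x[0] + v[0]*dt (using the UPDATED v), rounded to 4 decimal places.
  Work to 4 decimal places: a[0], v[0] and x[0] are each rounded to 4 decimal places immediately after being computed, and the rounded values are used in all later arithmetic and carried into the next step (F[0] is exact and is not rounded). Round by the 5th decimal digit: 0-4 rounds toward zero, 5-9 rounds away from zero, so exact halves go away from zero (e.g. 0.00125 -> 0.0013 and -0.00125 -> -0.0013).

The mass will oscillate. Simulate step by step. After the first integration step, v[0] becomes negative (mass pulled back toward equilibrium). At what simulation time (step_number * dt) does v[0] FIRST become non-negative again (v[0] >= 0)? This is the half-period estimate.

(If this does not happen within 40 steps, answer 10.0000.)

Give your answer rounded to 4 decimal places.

Step 0: x=[9.4000] v=[0.0000]
Step 1: x=[8.9521] v=[-1.7917]
Step 2: x=[8.1566] v=[-3.1821]
Step 3: x=[7.1916] v=[-3.8599]
Step 4: x=[6.2733] v=[-3.6732]
Step 5: x=[5.6073] v=[-2.6639]
Step 6: x=[5.3428] v=[-1.0580]
Step 7: x=[5.5390] v=[0.7849]
First v>=0 after going negative at step 7, time=1.7500

Answer: 1.7500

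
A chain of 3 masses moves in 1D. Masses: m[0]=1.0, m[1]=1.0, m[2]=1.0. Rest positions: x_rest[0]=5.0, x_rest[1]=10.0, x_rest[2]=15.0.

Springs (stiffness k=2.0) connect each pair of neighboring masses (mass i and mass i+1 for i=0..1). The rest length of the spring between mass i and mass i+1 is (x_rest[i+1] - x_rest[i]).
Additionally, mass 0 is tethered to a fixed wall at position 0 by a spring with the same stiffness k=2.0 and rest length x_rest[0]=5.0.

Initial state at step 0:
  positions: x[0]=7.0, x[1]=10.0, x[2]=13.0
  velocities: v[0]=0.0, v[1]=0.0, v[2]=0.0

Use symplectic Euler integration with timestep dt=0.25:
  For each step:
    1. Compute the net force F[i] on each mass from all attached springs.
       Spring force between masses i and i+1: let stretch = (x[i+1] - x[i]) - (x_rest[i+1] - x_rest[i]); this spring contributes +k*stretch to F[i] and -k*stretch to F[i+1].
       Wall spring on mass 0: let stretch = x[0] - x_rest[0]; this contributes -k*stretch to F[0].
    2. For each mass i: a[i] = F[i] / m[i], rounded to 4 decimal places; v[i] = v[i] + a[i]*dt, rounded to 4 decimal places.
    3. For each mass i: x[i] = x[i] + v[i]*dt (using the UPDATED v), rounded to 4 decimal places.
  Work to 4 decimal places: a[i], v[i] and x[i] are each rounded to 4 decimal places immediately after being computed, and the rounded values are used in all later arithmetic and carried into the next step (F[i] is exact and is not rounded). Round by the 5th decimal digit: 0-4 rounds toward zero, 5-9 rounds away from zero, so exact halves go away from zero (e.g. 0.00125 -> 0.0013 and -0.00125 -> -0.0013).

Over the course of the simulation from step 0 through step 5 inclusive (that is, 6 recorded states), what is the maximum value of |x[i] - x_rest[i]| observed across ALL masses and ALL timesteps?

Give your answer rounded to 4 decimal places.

Answer: 2.0122

Derivation:
Step 0: x=[7.0000 10.0000 13.0000] v=[0.0000 0.0000 0.0000]
Step 1: x=[6.5000 10.0000 13.2500] v=[-2.0000 0.0000 1.0000]
Step 2: x=[5.6250 9.9688 13.7188] v=[-3.5000 -0.1250 1.8750]
Step 3: x=[4.5899 9.8633 14.3438] v=[-4.1406 -0.4219 2.5000]
Step 4: x=[3.6402 9.6587 15.0338] v=[-3.7989 -0.8184 2.7598]
Step 5: x=[2.9878 9.3737 15.6769] v=[-2.6098 -1.1401 2.5723]
Max displacement = 2.0122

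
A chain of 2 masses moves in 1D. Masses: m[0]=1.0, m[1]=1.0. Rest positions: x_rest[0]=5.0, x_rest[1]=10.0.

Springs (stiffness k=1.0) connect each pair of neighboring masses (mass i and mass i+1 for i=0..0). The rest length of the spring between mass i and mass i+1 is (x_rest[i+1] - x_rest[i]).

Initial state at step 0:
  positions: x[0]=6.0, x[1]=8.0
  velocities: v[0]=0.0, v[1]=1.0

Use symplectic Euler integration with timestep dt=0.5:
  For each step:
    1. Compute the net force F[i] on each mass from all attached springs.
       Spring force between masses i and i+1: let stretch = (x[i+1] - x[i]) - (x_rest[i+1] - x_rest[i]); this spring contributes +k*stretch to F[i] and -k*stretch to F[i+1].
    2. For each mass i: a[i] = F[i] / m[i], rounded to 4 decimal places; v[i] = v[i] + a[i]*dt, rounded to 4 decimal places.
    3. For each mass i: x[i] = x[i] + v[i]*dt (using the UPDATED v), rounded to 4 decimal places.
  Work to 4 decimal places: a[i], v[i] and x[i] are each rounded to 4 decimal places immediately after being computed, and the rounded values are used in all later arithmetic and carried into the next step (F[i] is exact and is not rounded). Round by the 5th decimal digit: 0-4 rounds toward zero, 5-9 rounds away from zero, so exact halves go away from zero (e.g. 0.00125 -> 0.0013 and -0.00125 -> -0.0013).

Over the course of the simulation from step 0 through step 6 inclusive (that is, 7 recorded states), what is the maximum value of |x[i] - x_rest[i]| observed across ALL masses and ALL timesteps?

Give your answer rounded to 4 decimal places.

Answer: 2.1875

Derivation:
Step 0: x=[6.0000 8.0000] v=[0.0000 1.0000]
Step 1: x=[5.2500 9.2500] v=[-1.5000 2.5000]
Step 2: x=[4.2500 10.7500] v=[-2.0000 3.0000]
Step 3: x=[3.6250 11.8750] v=[-1.2500 2.2500]
Step 4: x=[3.8125 12.1875] v=[0.3750 0.6250]
Step 5: x=[4.8438 11.6563] v=[2.0625 -1.0625]
Step 6: x=[6.3282 10.6719] v=[2.9688 -1.9688]
Max displacement = 2.1875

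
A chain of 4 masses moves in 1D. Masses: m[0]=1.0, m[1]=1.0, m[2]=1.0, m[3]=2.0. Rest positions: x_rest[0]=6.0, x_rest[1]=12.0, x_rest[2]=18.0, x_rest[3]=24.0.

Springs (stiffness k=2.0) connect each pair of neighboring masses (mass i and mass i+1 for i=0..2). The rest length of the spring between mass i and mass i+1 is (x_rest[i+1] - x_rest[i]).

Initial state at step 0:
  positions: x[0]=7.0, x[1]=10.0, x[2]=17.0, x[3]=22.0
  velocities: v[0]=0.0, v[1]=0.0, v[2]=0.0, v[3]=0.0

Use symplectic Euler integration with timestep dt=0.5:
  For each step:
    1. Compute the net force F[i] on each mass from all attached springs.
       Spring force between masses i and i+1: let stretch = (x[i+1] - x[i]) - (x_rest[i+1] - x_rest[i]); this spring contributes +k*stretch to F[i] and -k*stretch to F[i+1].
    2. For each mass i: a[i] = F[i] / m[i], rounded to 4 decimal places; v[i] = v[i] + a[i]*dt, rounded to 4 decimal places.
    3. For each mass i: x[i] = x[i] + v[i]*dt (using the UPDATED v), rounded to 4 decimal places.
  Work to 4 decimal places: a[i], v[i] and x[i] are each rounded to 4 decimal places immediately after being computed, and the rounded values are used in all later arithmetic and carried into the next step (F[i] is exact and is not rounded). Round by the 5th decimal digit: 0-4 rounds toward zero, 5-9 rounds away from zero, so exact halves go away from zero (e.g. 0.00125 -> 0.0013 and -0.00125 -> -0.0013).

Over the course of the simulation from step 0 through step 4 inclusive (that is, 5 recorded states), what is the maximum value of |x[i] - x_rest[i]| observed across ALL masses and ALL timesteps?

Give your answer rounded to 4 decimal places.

Step 0: x=[7.0000 10.0000 17.0000 22.0000] v=[0.0000 0.0000 0.0000 0.0000]
Step 1: x=[5.5000 12.0000 16.0000 22.2500] v=[-3.0000 4.0000 -2.0000 0.5000]
Step 2: x=[4.2500 12.7500 16.1250 22.4375] v=[-2.5000 1.5000 0.2500 0.3750]
Step 3: x=[4.2500 10.9375 17.7188 22.5469] v=[0.0000 -3.6250 3.1875 0.2188]
Step 4: x=[4.5938 9.1719 18.3360 22.9493] v=[0.6875 -3.5312 1.2343 0.8048]
Max displacement = 2.8281

Answer: 2.8281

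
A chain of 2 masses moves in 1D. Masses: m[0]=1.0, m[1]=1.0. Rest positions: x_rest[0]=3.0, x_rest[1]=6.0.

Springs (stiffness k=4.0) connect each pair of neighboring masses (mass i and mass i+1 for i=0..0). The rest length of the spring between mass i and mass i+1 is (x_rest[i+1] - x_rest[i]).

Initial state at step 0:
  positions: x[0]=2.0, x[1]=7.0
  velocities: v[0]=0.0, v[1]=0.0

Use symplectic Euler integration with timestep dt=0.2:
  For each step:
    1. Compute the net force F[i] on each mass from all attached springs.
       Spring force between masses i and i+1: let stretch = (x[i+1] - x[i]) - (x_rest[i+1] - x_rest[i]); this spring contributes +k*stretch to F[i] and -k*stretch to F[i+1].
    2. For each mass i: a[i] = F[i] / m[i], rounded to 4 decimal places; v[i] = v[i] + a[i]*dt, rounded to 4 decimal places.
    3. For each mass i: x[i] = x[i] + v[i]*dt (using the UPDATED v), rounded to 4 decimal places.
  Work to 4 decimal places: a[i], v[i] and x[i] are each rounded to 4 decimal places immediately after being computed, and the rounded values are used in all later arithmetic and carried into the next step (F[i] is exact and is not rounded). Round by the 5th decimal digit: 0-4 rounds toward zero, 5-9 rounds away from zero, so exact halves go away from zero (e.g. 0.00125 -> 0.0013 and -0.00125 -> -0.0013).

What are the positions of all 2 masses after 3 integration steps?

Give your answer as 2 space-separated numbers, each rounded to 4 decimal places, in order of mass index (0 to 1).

Answer: 3.4408 5.5592

Derivation:
Step 0: x=[2.0000 7.0000] v=[0.0000 0.0000]
Step 1: x=[2.3200 6.6800] v=[1.6000 -1.6000]
Step 2: x=[2.8576 6.1424] v=[2.6880 -2.6880]
Step 3: x=[3.4408 5.5592] v=[2.9158 -2.9158]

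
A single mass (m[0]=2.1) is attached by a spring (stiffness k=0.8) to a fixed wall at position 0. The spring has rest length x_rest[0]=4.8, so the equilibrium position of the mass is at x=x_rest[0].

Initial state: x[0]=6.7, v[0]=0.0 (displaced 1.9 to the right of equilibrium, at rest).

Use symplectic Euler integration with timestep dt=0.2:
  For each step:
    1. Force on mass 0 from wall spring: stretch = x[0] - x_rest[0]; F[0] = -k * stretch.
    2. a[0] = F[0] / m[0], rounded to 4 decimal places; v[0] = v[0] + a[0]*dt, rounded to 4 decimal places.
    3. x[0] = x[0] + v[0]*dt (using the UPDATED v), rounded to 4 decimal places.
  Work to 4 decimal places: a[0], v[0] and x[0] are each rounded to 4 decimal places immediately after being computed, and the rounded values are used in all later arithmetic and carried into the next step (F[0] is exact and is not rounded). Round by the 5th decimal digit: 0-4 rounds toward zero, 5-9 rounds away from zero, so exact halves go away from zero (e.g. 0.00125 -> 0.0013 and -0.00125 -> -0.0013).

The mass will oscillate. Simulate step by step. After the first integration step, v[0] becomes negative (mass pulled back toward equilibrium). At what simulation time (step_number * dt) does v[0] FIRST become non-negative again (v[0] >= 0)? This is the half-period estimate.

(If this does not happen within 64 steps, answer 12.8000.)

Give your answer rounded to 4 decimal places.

Step 0: x=[6.7000] v=[0.0000]
Step 1: x=[6.6710] v=[-0.1448]
Step 2: x=[6.6135] v=[-0.2874]
Step 3: x=[6.5284] v=[-0.4256]
Step 4: x=[6.4169] v=[-0.5573]
Step 5: x=[6.2808] v=[-0.6805]
Step 6: x=[6.1221] v=[-0.7933]
Step 7: x=[5.9433] v=[-0.8940]
Step 8: x=[5.7471] v=[-0.9811]
Step 9: x=[5.5364] v=[-1.0533]
Step 10: x=[5.3145] v=[-1.1094]
Step 11: x=[5.0848] v=[-1.1486]
Step 12: x=[4.8507] v=[-1.1703]
Step 13: x=[4.6159] v=[-1.1742]
Step 14: x=[4.3839] v=[-1.1602]
Step 15: x=[4.1582] v=[-1.1285]
Step 16: x=[3.9423] v=[-1.0796]
Step 17: x=[3.7394] v=[-1.0143]
Step 18: x=[3.5527] v=[-0.9335]
Step 19: x=[3.3850] v=[-0.8385]
Step 20: x=[3.2389] v=[-0.7307]
Step 21: x=[3.1165] v=[-0.6118]
Step 22: x=[3.0198] v=[-0.4835]
Step 23: x=[2.9502] v=[-0.3479]
Step 24: x=[2.9088] v=[-0.2070]
Step 25: x=[2.8962] v=[-0.0629]
Step 26: x=[2.9126] v=[0.0822]
First v>=0 after going negative at step 26, time=5.2000

Answer: 5.2000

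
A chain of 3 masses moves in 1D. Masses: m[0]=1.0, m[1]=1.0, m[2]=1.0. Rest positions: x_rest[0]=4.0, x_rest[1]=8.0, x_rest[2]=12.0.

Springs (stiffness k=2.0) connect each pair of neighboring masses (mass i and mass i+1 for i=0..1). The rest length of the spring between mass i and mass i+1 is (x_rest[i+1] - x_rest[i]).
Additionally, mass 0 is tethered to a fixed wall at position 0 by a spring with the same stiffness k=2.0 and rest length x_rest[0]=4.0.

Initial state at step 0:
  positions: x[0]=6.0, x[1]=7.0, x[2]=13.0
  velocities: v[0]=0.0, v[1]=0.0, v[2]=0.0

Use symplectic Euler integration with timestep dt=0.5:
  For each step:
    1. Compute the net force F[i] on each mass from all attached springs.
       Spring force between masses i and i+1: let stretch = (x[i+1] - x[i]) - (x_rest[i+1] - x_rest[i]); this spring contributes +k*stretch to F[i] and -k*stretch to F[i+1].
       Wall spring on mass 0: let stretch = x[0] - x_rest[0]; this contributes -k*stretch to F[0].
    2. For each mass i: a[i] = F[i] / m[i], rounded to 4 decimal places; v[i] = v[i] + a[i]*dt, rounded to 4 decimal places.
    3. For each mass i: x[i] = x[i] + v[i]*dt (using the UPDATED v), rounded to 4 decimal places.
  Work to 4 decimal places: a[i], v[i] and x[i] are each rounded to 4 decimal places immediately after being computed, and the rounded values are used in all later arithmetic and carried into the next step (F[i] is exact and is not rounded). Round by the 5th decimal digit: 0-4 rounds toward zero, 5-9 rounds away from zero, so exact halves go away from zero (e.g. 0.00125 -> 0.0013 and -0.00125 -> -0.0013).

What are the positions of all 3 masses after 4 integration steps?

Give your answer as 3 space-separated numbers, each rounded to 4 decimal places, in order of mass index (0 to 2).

Answer: 5.5000 5.8125 13.2500

Derivation:
Step 0: x=[6.0000 7.0000 13.0000] v=[0.0000 0.0000 0.0000]
Step 1: x=[3.5000 9.5000 12.0000] v=[-5.0000 5.0000 -2.0000]
Step 2: x=[2.2500 10.2500 11.7500] v=[-2.5000 1.5000 -0.5000]
Step 3: x=[3.8750 7.7500 12.7500] v=[3.2500 -5.0000 2.0000]
Step 4: x=[5.5000 5.8125 13.2500] v=[3.2500 -3.8750 1.0000]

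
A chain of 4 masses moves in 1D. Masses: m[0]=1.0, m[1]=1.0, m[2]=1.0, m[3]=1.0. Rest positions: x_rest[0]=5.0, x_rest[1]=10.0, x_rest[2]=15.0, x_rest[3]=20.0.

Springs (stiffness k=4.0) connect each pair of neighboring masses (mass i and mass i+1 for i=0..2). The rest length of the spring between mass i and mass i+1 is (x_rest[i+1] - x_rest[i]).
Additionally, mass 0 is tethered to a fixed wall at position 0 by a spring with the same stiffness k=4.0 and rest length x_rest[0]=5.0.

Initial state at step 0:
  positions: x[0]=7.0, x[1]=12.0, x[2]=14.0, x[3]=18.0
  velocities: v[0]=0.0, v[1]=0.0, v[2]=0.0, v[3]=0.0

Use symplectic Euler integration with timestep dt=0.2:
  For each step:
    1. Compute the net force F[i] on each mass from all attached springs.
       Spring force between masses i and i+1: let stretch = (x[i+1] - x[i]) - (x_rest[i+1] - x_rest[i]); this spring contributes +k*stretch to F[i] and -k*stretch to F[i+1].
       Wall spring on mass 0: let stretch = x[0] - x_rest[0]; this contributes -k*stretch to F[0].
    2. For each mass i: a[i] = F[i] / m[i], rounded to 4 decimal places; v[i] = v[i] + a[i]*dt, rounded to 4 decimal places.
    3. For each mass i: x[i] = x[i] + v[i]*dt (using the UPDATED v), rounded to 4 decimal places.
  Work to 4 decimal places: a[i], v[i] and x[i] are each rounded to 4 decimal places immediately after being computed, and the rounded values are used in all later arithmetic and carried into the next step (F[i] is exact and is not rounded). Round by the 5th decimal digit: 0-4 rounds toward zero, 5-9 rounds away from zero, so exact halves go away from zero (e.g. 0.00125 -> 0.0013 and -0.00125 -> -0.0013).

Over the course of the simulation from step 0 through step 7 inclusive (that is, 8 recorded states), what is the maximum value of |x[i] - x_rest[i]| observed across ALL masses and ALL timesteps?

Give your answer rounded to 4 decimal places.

Answer: 2.3430

Derivation:
Step 0: x=[7.0000 12.0000 14.0000 18.0000] v=[0.0000 0.0000 0.0000 0.0000]
Step 1: x=[6.6800 11.5200 14.3200 18.1600] v=[-1.6000 -2.4000 1.6000 0.8000]
Step 2: x=[6.0656 10.7136 14.8064 18.5056] v=[-3.0720 -4.0320 2.4320 1.7280]
Step 3: x=[5.2244 9.8184 15.2298 19.0593] v=[-4.2061 -4.4762 2.1171 2.7686]
Step 4: x=[4.2823 9.0539 15.4001 19.8003] v=[-4.7104 -3.8223 0.8516 3.7050]
Step 5: x=[3.4185 8.5414 15.2591 20.6373] v=[-4.3190 -2.5626 -0.7052 4.1848]
Step 6: x=[2.8274 8.2840 14.9037 21.4137] v=[-2.9555 -1.2868 -1.7768 3.8822]
Step 7: x=[2.6570 8.2127 14.5308 21.9485] v=[-0.8521 -0.3563 -1.8646 2.6742]
Max displacement = 2.3430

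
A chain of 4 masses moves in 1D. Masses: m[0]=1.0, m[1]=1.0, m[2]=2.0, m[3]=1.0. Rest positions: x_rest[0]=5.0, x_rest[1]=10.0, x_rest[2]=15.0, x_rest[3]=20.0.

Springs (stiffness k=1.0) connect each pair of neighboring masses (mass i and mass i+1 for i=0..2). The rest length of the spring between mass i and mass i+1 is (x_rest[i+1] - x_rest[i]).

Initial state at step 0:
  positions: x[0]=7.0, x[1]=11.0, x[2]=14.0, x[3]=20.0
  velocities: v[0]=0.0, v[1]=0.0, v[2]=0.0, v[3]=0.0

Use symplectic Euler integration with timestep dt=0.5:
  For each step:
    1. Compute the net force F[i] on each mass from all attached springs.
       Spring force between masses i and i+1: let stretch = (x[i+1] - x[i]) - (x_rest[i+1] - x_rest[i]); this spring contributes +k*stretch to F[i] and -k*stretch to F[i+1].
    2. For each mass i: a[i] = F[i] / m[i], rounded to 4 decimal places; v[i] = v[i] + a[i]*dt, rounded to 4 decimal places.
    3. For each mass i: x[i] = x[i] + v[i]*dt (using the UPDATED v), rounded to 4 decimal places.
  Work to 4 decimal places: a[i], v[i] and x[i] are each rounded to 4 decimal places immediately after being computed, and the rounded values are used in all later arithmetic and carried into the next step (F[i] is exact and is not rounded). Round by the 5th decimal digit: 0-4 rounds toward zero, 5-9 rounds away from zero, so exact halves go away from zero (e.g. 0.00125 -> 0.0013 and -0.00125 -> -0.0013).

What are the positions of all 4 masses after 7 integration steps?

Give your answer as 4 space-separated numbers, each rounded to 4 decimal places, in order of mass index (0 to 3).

Answer: 3.5570 9.8873 15.5259 21.5045

Derivation:
Step 0: x=[7.0000 11.0000 14.0000 20.0000] v=[0.0000 0.0000 0.0000 0.0000]
Step 1: x=[6.7500 10.7500 14.3750 19.7500] v=[-0.5000 -0.5000 0.7500 -0.5000]
Step 2: x=[6.2500 10.4063 14.9688 19.4063] v=[-1.0000 -0.6875 1.1875 -0.6875]
Step 3: x=[5.5391 10.1641 15.5470 19.2032] v=[-1.4219 -0.4844 1.1563 -0.4063]
Step 4: x=[4.7344 10.1114 15.9093 19.3360] v=[-1.6094 -0.1055 0.7246 0.2656]
Step 5: x=[4.0240 10.1639 15.9752 19.8622] v=[-1.4209 0.1050 0.1318 1.0523]
Step 6: x=[3.5985 10.1343 15.8006 20.6666] v=[-0.8510 -0.0593 -0.3493 1.6088]
Step 7: x=[3.5570 9.8873 15.5259 21.5045] v=[-0.0831 -0.4941 -0.5494 1.6758]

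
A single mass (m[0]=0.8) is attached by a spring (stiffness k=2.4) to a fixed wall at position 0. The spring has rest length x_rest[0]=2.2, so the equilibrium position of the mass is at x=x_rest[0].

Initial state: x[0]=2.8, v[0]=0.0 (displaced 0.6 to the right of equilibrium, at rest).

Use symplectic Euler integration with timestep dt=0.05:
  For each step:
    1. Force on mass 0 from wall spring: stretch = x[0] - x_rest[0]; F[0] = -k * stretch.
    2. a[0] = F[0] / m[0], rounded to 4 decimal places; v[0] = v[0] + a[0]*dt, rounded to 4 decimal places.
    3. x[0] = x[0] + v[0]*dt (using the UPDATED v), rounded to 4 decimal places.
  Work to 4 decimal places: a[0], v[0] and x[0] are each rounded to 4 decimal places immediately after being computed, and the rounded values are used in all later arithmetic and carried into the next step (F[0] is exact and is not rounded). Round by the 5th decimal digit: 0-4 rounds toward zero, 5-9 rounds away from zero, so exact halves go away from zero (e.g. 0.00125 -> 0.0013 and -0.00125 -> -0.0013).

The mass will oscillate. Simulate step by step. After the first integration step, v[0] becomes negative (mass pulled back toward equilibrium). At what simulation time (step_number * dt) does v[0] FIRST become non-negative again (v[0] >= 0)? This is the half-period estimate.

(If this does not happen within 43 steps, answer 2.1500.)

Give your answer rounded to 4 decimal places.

Step 0: x=[2.8000] v=[0.0000]
Step 1: x=[2.7955] v=[-0.0900]
Step 2: x=[2.7865] v=[-0.1793]
Step 3: x=[2.7731] v=[-0.2673]
Step 4: x=[2.7554] v=[-0.3533]
Step 5: x=[2.7336] v=[-0.4366]
Step 6: x=[2.7078] v=[-0.5166]
Step 7: x=[2.6782] v=[-0.5928]
Step 8: x=[2.6450] v=[-0.6645]
Step 9: x=[2.6084] v=[-0.7313]
Step 10: x=[2.5688] v=[-0.7926]
Step 11: x=[2.5264] v=[-0.8479]
Step 12: x=[2.4816] v=[-0.8969]
Step 13: x=[2.4346] v=[-0.9391]
Step 14: x=[2.3859] v=[-0.9743]
Step 15: x=[2.3358] v=[-1.0022]
Step 16: x=[2.2847] v=[-1.0226]
Step 17: x=[2.2329] v=[-1.0353]
Step 18: x=[2.1809] v=[-1.0402]
Step 19: x=[2.1290] v=[-1.0373]
Step 20: x=[2.0777] v=[-1.0267]
Step 21: x=[2.0273] v=[-1.0084]
Step 22: x=[1.9782] v=[-0.9825]
Step 23: x=[1.9307] v=[-0.9492]
Step 24: x=[1.8853] v=[-0.9088]
Step 25: x=[1.8422] v=[-0.8616]
Step 26: x=[1.8018] v=[-0.8079]
Step 27: x=[1.7644] v=[-0.7482]
Step 28: x=[1.7303] v=[-0.6829]
Step 29: x=[1.6997] v=[-0.6124]
Step 30: x=[1.6728] v=[-0.5374]
Step 31: x=[1.6499] v=[-0.4583]
Step 32: x=[1.6311] v=[-0.3758]
Step 33: x=[1.6166] v=[-0.2905]
Step 34: x=[1.6065] v=[-0.2030]
Step 35: x=[1.6008] v=[-0.1140]
Step 36: x=[1.5996] v=[-0.0241]
Step 37: x=[1.6029] v=[0.0660]
First v>=0 after going negative at step 37, time=1.8500

Answer: 1.8500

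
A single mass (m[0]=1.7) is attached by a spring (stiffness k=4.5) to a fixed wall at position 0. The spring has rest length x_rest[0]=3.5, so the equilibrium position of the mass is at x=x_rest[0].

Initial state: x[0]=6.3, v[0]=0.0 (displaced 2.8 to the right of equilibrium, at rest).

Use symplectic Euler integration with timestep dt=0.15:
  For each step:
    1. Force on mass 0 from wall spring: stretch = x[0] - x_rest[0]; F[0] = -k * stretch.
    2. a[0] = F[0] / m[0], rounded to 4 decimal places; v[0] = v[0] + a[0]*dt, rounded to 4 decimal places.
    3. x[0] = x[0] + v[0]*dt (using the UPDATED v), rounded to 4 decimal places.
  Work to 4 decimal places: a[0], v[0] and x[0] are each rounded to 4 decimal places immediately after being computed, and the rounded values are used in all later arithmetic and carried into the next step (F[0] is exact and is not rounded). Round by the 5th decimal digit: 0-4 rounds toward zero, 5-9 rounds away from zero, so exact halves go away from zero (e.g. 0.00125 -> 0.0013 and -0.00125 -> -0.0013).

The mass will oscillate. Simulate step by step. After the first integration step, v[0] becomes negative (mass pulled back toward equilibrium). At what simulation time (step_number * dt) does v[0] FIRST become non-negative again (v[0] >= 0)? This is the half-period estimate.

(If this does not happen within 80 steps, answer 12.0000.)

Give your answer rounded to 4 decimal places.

Step 0: x=[6.3000] v=[0.0000]
Step 1: x=[6.1332] v=[-1.1118]
Step 2: x=[5.8096] v=[-2.1573]
Step 3: x=[5.3485] v=[-3.0743]
Step 4: x=[4.7773] v=[-3.8083]
Step 5: x=[4.1300] v=[-4.3155]
Step 6: x=[3.4452] v=[-4.5656]
Step 7: x=[2.7636] v=[-4.5438]
Step 8: x=[2.1259] v=[-4.2514]
Step 9: x=[1.5700] v=[-3.7058]
Step 10: x=[1.1291] v=[-2.9395]
Step 11: x=[0.8294] v=[-1.9981]
Step 12: x=[0.6887] v=[-0.9377]
Step 13: x=[0.7155] v=[0.1786]
First v>=0 after going negative at step 13, time=1.9500

Answer: 1.9500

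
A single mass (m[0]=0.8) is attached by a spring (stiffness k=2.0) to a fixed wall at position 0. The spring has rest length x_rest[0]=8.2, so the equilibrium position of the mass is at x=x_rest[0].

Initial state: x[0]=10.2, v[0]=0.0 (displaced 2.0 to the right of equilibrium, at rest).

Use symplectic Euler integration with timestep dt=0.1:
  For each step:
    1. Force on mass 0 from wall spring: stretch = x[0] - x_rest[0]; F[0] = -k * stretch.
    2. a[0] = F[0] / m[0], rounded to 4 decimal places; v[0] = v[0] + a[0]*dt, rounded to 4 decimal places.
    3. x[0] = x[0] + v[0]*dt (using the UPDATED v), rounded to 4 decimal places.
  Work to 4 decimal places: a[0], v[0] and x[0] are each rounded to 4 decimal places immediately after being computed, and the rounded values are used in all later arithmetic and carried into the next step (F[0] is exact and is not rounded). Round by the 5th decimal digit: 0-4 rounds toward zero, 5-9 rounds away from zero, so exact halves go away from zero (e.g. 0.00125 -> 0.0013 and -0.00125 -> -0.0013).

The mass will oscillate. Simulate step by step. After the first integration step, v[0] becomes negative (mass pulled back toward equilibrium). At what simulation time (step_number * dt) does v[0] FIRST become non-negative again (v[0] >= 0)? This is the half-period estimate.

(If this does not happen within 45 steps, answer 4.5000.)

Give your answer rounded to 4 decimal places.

Answer: 2.0000

Derivation:
Step 0: x=[10.2000] v=[0.0000]
Step 1: x=[10.1500] v=[-0.5000]
Step 2: x=[10.0513] v=[-0.9875]
Step 3: x=[9.9063] v=[-1.4503]
Step 4: x=[9.7186] v=[-1.8769]
Step 5: x=[9.4929] v=[-2.2566]
Step 6: x=[9.2349] v=[-2.5798]
Step 7: x=[8.9511] v=[-2.8385]
Step 8: x=[8.6485] v=[-3.0263]
Step 9: x=[8.3347] v=[-3.1384]
Step 10: x=[8.0175] v=[-3.1721]
Step 11: x=[7.7049] v=[-3.1265]
Step 12: x=[7.4046] v=[-3.0027]
Step 13: x=[7.1242] v=[-2.8039]
Step 14: x=[6.8707] v=[-2.5350]
Step 15: x=[6.6504] v=[-2.2027]
Step 16: x=[6.4689] v=[-1.8153]
Step 17: x=[6.3307] v=[-1.3825]
Step 18: x=[6.2392] v=[-0.9152]
Step 19: x=[6.1967] v=[-0.4250]
Step 20: x=[6.2043] v=[0.0758]
First v>=0 after going negative at step 20, time=2.0000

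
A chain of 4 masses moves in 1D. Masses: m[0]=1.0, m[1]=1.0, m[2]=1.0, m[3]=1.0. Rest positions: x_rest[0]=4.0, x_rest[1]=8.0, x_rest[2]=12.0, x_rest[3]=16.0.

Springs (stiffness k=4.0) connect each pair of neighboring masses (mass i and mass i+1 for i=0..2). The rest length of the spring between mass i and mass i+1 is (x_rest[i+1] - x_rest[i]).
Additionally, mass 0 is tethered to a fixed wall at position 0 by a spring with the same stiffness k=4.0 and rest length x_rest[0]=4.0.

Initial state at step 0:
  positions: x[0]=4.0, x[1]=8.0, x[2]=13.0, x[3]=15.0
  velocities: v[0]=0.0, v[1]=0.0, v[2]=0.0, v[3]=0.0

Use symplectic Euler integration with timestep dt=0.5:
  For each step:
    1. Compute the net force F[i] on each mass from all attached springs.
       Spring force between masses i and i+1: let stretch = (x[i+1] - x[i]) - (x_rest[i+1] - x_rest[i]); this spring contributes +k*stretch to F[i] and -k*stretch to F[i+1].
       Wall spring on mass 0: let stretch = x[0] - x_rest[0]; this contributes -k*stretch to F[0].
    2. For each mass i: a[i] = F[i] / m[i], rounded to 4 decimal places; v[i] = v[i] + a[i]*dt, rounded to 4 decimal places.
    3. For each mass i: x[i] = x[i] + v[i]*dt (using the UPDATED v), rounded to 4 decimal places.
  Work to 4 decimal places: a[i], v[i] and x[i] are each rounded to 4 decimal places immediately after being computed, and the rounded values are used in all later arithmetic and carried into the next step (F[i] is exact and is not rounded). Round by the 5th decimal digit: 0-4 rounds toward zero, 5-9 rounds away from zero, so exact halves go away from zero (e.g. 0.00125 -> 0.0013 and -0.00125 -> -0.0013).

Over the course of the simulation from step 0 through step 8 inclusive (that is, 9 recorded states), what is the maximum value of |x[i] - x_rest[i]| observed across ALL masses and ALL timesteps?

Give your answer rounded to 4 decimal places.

Answer: 2.0000

Derivation:
Step 0: x=[4.0000 8.0000 13.0000 15.0000] v=[0.0000 0.0000 0.0000 0.0000]
Step 1: x=[4.0000 9.0000 10.0000 17.0000] v=[0.0000 2.0000 -6.0000 4.0000]
Step 2: x=[5.0000 6.0000 13.0000 16.0000] v=[2.0000 -6.0000 6.0000 -2.0000]
Step 3: x=[2.0000 9.0000 12.0000 16.0000] v=[-6.0000 6.0000 -2.0000 0.0000]
Step 4: x=[4.0000 8.0000 12.0000 16.0000] v=[4.0000 -2.0000 0.0000 0.0000]
Step 5: x=[6.0000 7.0000 12.0000 16.0000] v=[4.0000 -2.0000 0.0000 0.0000]
Step 6: x=[3.0000 10.0000 11.0000 16.0000] v=[-6.0000 6.0000 -2.0000 0.0000]
Step 7: x=[4.0000 7.0000 14.0000 15.0000] v=[2.0000 -6.0000 6.0000 -2.0000]
Step 8: x=[4.0000 8.0000 11.0000 17.0000] v=[0.0000 2.0000 -6.0000 4.0000]
Max displacement = 2.0000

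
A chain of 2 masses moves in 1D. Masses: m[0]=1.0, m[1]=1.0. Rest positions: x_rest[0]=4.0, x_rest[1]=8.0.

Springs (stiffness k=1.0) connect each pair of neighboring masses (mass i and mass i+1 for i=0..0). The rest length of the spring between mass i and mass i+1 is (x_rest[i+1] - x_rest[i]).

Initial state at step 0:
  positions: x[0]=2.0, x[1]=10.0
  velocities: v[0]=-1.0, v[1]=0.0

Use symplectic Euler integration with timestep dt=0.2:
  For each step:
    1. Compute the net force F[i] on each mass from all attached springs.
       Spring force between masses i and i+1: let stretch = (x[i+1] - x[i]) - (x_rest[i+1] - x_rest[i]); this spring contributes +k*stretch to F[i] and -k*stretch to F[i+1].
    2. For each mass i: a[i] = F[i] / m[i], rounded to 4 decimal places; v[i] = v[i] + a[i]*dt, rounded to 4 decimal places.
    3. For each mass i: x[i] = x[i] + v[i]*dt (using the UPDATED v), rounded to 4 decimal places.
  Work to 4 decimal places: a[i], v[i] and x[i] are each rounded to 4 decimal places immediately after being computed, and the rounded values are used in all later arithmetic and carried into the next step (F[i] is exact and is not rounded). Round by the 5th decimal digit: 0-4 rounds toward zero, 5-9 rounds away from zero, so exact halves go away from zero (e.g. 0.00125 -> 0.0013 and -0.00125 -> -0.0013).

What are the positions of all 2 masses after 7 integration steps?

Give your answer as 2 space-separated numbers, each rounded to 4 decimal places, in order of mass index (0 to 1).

Step 0: x=[2.0000 10.0000] v=[-1.0000 0.0000]
Step 1: x=[1.9600 9.8400] v=[-0.2000 -0.8000]
Step 2: x=[2.0752 9.5248] v=[0.5760 -1.5760]
Step 3: x=[2.3284 9.0716] v=[1.2659 -2.2659]
Step 4: x=[2.6913 8.5087] v=[1.8145 -2.8145]
Step 5: x=[3.1269 7.8731] v=[2.1780 -3.1780]
Step 6: x=[3.5923 7.2077] v=[2.3272 -3.3272]
Step 7: x=[4.0424 6.5576] v=[2.2503 -3.2503]

Answer: 4.0424 6.5576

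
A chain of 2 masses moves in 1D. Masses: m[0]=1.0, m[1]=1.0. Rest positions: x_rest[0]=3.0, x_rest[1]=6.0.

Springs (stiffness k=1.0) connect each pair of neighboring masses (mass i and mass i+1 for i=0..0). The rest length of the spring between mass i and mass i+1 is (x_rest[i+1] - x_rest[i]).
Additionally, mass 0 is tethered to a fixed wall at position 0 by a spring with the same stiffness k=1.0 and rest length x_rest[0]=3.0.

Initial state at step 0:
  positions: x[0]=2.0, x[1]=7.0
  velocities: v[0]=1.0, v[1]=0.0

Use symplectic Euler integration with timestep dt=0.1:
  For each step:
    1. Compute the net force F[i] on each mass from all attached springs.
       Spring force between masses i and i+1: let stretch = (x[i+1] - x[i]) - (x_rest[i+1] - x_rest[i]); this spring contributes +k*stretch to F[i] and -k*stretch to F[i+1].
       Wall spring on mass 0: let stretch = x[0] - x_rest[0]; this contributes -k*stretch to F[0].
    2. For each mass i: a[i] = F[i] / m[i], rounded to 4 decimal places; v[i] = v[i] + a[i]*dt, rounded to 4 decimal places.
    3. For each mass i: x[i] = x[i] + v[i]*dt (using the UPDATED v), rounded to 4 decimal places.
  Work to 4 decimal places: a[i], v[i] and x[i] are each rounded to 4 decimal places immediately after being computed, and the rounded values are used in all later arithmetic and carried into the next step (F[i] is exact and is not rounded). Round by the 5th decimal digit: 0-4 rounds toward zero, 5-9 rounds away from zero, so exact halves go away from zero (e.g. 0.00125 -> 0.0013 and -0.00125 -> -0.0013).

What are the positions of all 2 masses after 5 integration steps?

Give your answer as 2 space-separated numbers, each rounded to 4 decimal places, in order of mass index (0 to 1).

Step 0: x=[2.0000 7.0000] v=[1.0000 0.0000]
Step 1: x=[2.1300 6.9800] v=[1.3000 -0.2000]
Step 2: x=[2.2872 6.9415] v=[1.5720 -0.3850]
Step 3: x=[2.4681 6.8865] v=[1.8087 -0.5504]
Step 4: x=[2.6685 6.8173] v=[2.0037 -0.6922]
Step 5: x=[2.8837 6.7366] v=[2.1517 -0.8071]

Answer: 2.8837 6.7366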